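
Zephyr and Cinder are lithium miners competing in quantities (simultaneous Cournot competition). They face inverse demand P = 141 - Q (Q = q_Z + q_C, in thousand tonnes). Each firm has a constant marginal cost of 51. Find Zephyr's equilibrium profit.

900

A representative firm's profit is π_i = q_i(141 - Q) - 51q_i.
Setting ∂π_i/∂q_i = 0 with rivals' quantities fixed: 90 - 2q_i - q_j = 0.
With identical firms every q_j equals q_i, so q_j = q_i and 90 = 3q_i, giving q_i = 30.
Price P = 141 - 60 = 81.
Zephyr's profit: (81 - 51)·30 = 900.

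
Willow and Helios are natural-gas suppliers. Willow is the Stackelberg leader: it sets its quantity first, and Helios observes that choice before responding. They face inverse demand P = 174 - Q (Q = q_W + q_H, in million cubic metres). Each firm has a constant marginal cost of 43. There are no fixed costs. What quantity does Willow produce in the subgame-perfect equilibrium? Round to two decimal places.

Solve by backward induction. Given q_W, the follower Helios maximises π_H = (174 - q_W - q_H)q_H - 43q_H.
∂π_H/∂q_H = 131 - q_W - 2q_H = 0 gives the reaction function q_H = (131 - q_W)/2.
The leader anticipates this reaction. Substituting into P = 174 - Q gives P = 217/2 - (1/2)q_W, so π_W = (217/2 - (1/2)q_W)q_W - 43q_W.
Leader FOC: 131/2 - q_W = 0, so q_W = 131/2.
Then q_H = (131 - 131/2)/2 = 131/4.

65.50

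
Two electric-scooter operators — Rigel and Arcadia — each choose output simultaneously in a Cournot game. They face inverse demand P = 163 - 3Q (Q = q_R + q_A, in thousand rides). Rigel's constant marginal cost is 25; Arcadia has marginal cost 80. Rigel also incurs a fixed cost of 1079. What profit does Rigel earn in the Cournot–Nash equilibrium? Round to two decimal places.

Rigel's profit: π_R = (163 - 3Q)q_R - (25q_R). Setting ∂π_R/∂q_R = 0: 138 - 6q_R - 3(q_A) = 0.
Arcadia's first-order condition: 83 - 6q_A - 3(q_R) = 0.
So q_R = (138 - 3q_A)/6 and q_A = (83 - 3q_R)/6.
Substituting one into the other gives q_R = 193/9 and q_A = 28/9.
Price P = 163 - 3·(221/9) = 268/3.
Rigel's profit: (268/3 - 25)·(193/9) - 1079 = 300.5926.

300.59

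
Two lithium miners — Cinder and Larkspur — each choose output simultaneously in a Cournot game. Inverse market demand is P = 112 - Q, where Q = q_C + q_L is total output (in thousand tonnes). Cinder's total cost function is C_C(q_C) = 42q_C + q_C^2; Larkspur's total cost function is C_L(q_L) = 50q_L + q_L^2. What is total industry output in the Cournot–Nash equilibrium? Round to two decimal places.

26.40

Cinder's profit: π_C = (112 - Q)q_C - (42q_C + q_C²). Setting ∂π_C/∂q_C = 0: 70 - 4q_C - (q_L) = 0.
Larkspur's profit: π_L = (112 - Q)q_L - (50q_L + q_L²). Setting ∂π_L/∂q_L = 0: 62 - 4q_L - (q_C) = 0.
Best responses: q_C = (70 - q_L)/4, q_L = (62 - q_C)/4.
Solving the pair: q_C = 218/15, q_L = 178/15.
Total output Q = 218/15 + 178/15 = 132/5.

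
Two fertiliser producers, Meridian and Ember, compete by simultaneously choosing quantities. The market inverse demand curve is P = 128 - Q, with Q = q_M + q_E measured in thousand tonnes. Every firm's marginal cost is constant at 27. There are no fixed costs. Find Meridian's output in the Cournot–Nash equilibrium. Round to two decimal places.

33.67

A representative firm's profit is π_i = q_i(128 - Q) - 27q_i.
Setting ∂π_i/∂q_i = 0 with rivals' quantities fixed: 101 - 2q_i - q_j = 0.
With identical firms every q_j equals q_i, so q_j = q_i and 101 = 3q_i, giving q_i = 101/3.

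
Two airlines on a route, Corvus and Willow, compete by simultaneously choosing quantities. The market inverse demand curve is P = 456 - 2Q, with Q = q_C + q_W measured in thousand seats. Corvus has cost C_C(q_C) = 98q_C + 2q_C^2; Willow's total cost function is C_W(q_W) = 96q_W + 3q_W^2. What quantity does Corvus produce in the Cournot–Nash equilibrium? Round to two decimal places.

Corvus's profit: π_C = (456 - 2Q)q_C - (98q_C + 2q_C²). Setting ∂π_C/∂q_C = 0: 358 - 8q_C - 2(q_W) = 0.
Willow's profit: π_W = (456 - 2Q)q_W - (96q_W + 3q_W²). Setting ∂π_W/∂q_W = 0: 360 - 10q_W - 2(q_C) = 0.
So q_C = (358 - 2q_W)/8 and q_W = (360 - 2q_C)/10.
Substituting one into the other gives q_C = 715/19 and q_W = 541/19.

37.63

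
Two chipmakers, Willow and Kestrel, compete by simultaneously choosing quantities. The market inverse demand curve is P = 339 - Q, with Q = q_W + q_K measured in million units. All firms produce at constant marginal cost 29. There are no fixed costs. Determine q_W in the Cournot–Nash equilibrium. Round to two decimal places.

Each firm earns π_i = (339 - Q)q_i - 29q_i.
Setting ∂π_i/∂q_i = 0 with rivals' quantities fixed: 310 - 2q_i - q_j = 0.
By symmetry each firm produces the same amount; substituting q_j = q_i yields q_i = 310/3.

103.33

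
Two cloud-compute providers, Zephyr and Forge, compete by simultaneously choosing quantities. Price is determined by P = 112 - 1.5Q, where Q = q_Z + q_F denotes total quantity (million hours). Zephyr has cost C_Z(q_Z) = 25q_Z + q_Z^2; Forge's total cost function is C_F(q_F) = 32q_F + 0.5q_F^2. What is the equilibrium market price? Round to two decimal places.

69.96

Zephyr's profit: π_Z = (112 - 1.5Q)q_Z - (25q_Z + q_Z²). Setting ∂π_Z/∂q_Z = 0: 87 - 5q_Z - (3/2)(q_F) = 0.
Forge's profit: π_F = (112 - 1.5Q)q_F - (32q_F + (1/2)q_F²). Setting ∂π_F/∂q_F = 0: 80 - 4q_F - (3/2)(q_Z) = 0.
So q_Z = (87 - (3/2)q_F)/5 and q_F = (80 - (3/2)q_Z)/4.
Substituting one into the other gives q_Z = 912/71 and q_F = 1078/71.
Total output Q = 1990/71, so price P = 112 - (3/2)·(1990/71) = 69.9577.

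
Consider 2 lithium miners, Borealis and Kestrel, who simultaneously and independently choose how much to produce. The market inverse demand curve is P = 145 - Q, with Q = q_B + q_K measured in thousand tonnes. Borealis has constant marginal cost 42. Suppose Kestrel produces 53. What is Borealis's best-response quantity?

With the rival's output fixed at 53, Borealis's profit is π_B = (145 - 53 - q_B)q_B - (42q_B) = (92 - q_B)q_B - (42q_B).
∂π_B/∂q_B = 50 - 2q_B = 0, so q_B = 25.

25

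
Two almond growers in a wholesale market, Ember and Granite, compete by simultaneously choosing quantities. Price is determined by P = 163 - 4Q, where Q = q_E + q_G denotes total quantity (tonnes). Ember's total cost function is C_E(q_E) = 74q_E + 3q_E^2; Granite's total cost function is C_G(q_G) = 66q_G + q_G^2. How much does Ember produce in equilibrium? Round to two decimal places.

Ember's profit: π_E = (163 - 4Q)q_E - (74q_E + 3q_E²). Setting ∂π_E/∂q_E = 0: 89 - 14q_E - 4(q_G) = 0.
Granite's profit: π_G = (163 - 4Q)q_G - (66q_G + q_G²). Setting ∂π_G/∂q_G = 0: 97 - 10q_G - 4(q_E) = 0.
So q_E = (89 - 4q_G)/14 and q_G = (97 - 4q_E)/10.
Substituting one into the other gives q_E = 251/62 and q_G = 501/62.

4.05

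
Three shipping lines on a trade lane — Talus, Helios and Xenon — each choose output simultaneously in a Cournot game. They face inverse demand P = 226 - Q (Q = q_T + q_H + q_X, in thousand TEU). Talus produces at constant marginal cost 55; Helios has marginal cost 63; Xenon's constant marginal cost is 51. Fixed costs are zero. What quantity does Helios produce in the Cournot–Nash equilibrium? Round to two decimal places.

Talus's profit: π_T = (226 - Q)q_T - (55q_T). Setting ∂π_T/∂q_T = 0: 171 - 2q_T - (q_H + q_X) = 0.
Helios's profit: π_H = (226 - Q)q_H - (63q_H). Setting ∂π_H/∂q_H = 0: 163 - 2q_H - (q_T + q_X) = 0.
Xenon's first-order condition: 175 - 2q_X - (q_T + q_H) = 0.
Adding the 3 conditions: 509 − 2Q − 2Q = 0, i.e. Q = 509/4.
Back-substituting: q_T = (171 − 509/4) = 175/4, q_H = (163 − 509/4) = 143/4, q_X = (175 − 509/4) = 191/4.

35.75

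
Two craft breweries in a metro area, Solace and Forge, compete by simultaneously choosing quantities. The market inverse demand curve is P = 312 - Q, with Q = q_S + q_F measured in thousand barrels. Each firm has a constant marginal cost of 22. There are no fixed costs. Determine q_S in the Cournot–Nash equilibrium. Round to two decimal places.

96.67

A representative firm's profit is π_i = q_i(312 - Q) - 22q_i.
Setting ∂π_i/∂q_i = 0 with rivals' quantities fixed: 290 - 2q_i - q_j = 0.
With identical firms every q_j equals q_i, so q_j = q_i and 290 = 3q_i, giving q_i = 290/3.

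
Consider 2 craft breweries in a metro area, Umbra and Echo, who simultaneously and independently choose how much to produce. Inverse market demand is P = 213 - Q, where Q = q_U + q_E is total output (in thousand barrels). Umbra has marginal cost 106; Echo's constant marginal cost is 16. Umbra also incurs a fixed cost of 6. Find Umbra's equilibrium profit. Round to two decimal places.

26.11

Umbra's profit: π_U = (213 - Q)q_U - (106q_U). Setting ∂π_U/∂q_U = 0: 107 - 2q_U - (q_E) = 0.
Echo's first-order condition: 197 - 2q_E - (q_U) = 0.
So q_U = (107 - q_E)/2 and q_E = (197 - q_U)/2.
Solving the pair: q_U = 17/3, q_E = 287/3.
Price P = 213 - 304/3 = 335/3.
Umbra's profit: (335/3 - 106)·(17/3) - 6 = 235/9.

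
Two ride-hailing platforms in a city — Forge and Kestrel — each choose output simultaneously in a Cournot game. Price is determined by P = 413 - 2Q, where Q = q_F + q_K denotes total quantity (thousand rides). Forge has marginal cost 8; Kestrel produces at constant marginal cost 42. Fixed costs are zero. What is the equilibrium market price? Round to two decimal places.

Forge's profit: π_F = (413 - 2Q)q_F - (8q_F). Setting ∂π_F/∂q_F = 0: 405 - 4q_F - 2(q_K) = 0.
Kestrel's first-order condition: 371 - 4q_K - 2(q_F) = 0.
Best responses: q_F = (405 - 2q_K)/4, q_K = (371 - 2q_F)/4.
Solving the pair: q_F = 439/6, q_K = 337/6.
Total output Q = 388/3, so price P = 413 - 2·(388/3) = 463/3.

154.33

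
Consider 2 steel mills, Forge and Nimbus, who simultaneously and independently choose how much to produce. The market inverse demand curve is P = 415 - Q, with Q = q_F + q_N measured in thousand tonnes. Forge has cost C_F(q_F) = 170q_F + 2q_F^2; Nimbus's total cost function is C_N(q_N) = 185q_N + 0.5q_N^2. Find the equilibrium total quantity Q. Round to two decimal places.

96.47

Forge's profit: π_F = (415 - Q)q_F - (170q_F + 2q_F²). Setting ∂π_F/∂q_F = 0: 245 - 6q_F - (q_N) = 0.
Nimbus's first-order condition: 230 - 3q_N - (q_F) = 0.
So q_F = (245 - q_N)/6 and q_N = (230 - q_F)/3.
Solving the pair: q_F = 505/17, q_N = 1135/17.
Total output Q = 505/17 + 1135/17 = 1640/17.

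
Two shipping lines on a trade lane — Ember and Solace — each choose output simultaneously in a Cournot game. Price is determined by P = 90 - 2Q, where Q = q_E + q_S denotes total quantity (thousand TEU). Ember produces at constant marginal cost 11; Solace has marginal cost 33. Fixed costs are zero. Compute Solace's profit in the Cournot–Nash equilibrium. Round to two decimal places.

Ember's profit: π_E = (90 - 2Q)q_E - (11q_E). Setting ∂π_E/∂q_E = 0: 79 - 4q_E - 2(q_S) = 0.
Solace's profit: π_S = (90 - 2Q)q_S - (33q_S). Setting ∂π_S/∂q_S = 0: 57 - 4q_S - 2(q_E) = 0.
So q_E = (79 - 2q_S)/4 and q_S = (57 - 2q_E)/4.
Solving the pair: q_E = 101/6, q_S = 35/6.
Price P = 90 - 2·(68/3) = 134/3.
Solace's profit: (134/3 - 33)·(35/6) = 1225/18.

68.06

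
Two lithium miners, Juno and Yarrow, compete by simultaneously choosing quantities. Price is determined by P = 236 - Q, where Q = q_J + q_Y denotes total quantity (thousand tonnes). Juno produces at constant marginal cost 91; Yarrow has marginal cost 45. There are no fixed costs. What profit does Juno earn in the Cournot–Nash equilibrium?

1089

Juno's profit: π_J = (236 - Q)q_J - (91q_J). Setting ∂π_J/∂q_J = 0: 145 - 2q_J - (q_Y) = 0.
Yarrow's first-order condition: 191 - 2q_Y - (q_J) = 0.
Rearranging gives the reaction functions q_J = (145 - q_Y)/2 and q_Y = (191 - q_J)/2.
Solving the pair: q_J = 33, q_Y = 79.
Price P = 236 - 112 = 124.
Juno's profit: (124 - 91)·33 = 1089.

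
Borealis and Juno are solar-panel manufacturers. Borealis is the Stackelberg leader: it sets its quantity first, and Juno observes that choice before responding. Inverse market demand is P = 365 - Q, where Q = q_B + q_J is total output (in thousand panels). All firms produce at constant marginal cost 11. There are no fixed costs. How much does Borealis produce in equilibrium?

Solve by backward induction. Given q_B, the follower Juno maximises π_J = (365 - q_B - q_J)q_J - 11q_J.
Setting the follower's marginal profit to zero, 354 - q_B - 2q_J = 0, i.e. q_J = (354 - q_B)/2.
Borealis substitutes q_J(q_B) into its own profit: π_B = q_B(365 - q_B - (354 - q_B)/2) - 11q_B = (188 - (1/2)q_B)q_B - 11q_B.
Maximising: ∂π_B/∂q_B = 177 - q_B = 0, giving q_B = 177.
Then q_J = (354 - 177)/2 = 177/2.

177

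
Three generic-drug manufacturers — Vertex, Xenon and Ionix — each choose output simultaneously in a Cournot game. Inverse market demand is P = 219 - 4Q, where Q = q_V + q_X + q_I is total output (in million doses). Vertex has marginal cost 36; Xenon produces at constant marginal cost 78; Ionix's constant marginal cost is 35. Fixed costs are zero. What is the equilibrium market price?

92

Vertex's profit: π_V = (219 - 4Q)q_V - (36q_V). Setting ∂π_V/∂q_V = 0: 183 - 8q_V - 4(q_X + q_I) = 0.
Xenon's first-order condition: 141 - 8q_X - 4(q_V + q_I) = 0.
Ionix's profit: π_I = (219 - 4Q)q_I - (35q_I). Setting ∂π_I/∂q_I = 0: 184 - 8q_I - 4(q_V + q_X) = 0.
Adding the 3 conditions: 508 − 8Q − 8Q = 0, i.e. Q = 127/4.
Back-substituting: q_V = (183 − 127)/4 = 14, q_X = (141 − 127)/4 = 7/2, q_I = (184 − 127)/4 = 57/4.
Total output Q = 127/4, so price P = 219 - 4·(127/4) = 92.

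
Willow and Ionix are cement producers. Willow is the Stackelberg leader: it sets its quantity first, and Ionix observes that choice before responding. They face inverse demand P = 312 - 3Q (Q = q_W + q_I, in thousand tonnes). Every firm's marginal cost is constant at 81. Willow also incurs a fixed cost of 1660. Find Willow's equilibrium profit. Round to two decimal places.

563.38

The follower Ionix best-responds to any q_W: π_I = (312 - 3Q)q_I - 81q_I.
Follower FOC: 231 - 3q_W - 6q_I = 0, so q_I(q_W) = (231 - 3q_W)/6.
Willow substitutes q_I(q_W) into its own profit: π_W = q_W(312 - 3q_W - (231 - 3q_W)/2) - 81q_W = (393/2 - (3/2)q_W)q_W - 81q_W.
Leader FOC: 231/2 - 3q_W = 0, so q_W = 77/2.
Then q_I = (231 - 3·(77/2))/6 = 77/4.
Price P = 312 - 3·(231/4) = 555/4.
Willow's profit: (555/4 - 81)·(77/2) - 1660 = 563.3750.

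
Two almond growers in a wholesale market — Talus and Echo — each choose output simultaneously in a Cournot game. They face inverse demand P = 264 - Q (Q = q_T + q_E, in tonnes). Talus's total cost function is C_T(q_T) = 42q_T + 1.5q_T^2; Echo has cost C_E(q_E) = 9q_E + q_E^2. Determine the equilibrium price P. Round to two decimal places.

Talus's profit: π_T = (264 - Q)q_T - (42q_T + (3/2)q_T²). Setting ∂π_T/∂q_T = 0: 222 - 5q_T - (q_E) = 0.
Echo's first-order condition: 255 - 4q_E - (q_T) = 0.
So q_T = (222 - q_E)/5 and q_E = (255 - q_T)/4.
Substituting one into the other gives q_T = 633/19 and q_E = 1053/19.
Total output Q = 1686/19, so price P = 264 - 1686/19 = 175.2632.

175.26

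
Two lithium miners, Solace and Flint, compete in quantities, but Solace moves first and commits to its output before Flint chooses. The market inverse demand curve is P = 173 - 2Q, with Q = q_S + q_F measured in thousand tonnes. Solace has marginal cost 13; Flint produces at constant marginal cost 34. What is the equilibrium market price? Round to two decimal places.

Solve by backward induction. Given q_S, the follower Flint maximises π_F = (173 - 2q_S - 2q_F)q_F - 34q_F.
∂π_F/∂q_F = 139 - 2q_S - 4q_F = 0 gives the reaction function q_F = (139 - 2q_S)/4.
The leader anticipates this reaction. Substituting into P = 173 - 2Q gives P = 207/2 - q_S, so π_S = (207/2 - q_S)q_S - 13q_S.
Maximising: ∂π_S/∂q_S = 181/2 - 2q_S = 0, giving q_S = 181/4.
Then q_F = (139 - 2·(181/4))/4 = 97/8.
Total output Q = 459/8, so price P = 173 - 2·(459/8) = 233/4.

58.25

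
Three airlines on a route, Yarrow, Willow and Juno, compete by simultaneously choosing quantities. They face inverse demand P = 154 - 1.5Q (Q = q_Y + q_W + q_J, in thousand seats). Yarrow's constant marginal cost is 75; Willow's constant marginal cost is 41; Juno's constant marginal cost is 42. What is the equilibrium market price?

Yarrow's profit: π_Y = (154 - 1.5Q)q_Y - (75q_Y). Setting ∂π_Y/∂q_Y = 0: 79 - 3q_Y - (3/2)(q_W + q_J) = 0.
Willow's first-order condition: 113 - 3q_W - (3/2)(q_Y + q_J) = 0.
Juno's profit: π_J = (154 - 1.5Q)q_J - (42q_J). Setting ∂π_J/∂q_J = 0: 112 - 3q_J - (3/2)(q_Y + q_W) = 0.
Summing all 3 equations gives 304 − 6Q = 0, hence Q = 152/3.
Back-substituting: q_Y = (79 − 76)/(3/2) = 2, q_W = (113 − 76)/(3/2) = 74/3, q_J = (112 − 76)/(3/2) = 24.
Total output Q = 152/3, so price P = 154 - (3/2)·(152/3) = 78.

78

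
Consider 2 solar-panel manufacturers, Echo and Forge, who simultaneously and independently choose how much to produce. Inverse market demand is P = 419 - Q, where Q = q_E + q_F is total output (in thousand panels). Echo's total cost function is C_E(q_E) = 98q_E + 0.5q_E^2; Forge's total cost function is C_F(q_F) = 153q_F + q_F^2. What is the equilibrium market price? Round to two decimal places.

Echo's profit: π_E = (419 - Q)q_E - (98q_E + (1/2)q_E²). Setting ∂π_E/∂q_E = 0: 321 - 3q_E - (q_F) = 0.
Forge's profit: π_F = (419 - Q)q_F - (153q_F + q_F²). Setting ∂π_F/∂q_F = 0: 266 - 4q_F - (q_E) = 0.
So q_E = (321 - q_F)/3 and q_F = (266 - q_E)/4.
Substituting one into the other gives q_E = 1018/11 and q_F = 477/11.
Total output Q = 1495/11, so price P = 419 - 1495/11 = 283.0909.

283.09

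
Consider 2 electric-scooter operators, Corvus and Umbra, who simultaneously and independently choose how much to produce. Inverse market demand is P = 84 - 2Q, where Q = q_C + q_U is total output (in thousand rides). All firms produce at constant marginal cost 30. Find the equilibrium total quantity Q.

18

A representative firm's profit is π_i = q_i(84 - 2Q) - 30q_i.
Setting ∂π_i/∂q_i = 0 with rivals' quantities fixed: 54 - 4q_i - 2q_j = 0.
By symmetry each firm produces the same amount; substituting q_j = q_i yields q_i = 54/6 = 9.
Total output Q = 9 + 9 = 18.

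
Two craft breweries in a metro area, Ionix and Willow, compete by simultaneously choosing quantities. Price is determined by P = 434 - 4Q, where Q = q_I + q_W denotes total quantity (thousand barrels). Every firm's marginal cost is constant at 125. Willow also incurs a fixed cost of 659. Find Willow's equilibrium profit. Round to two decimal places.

1993.25

A representative firm's profit is π_i = q_i(434 - 4Q) - 125q_i.
Setting ∂π_i/∂q_i = 0 with rivals' quantities fixed: 309 - 8q_i - 4q_j = 0.
With identical firms every q_j equals q_i, so q_j = q_i and 309 = 12q_i, giving q_i = 103/4.
Price P = 434 - 4·(103/2) = 228.
Willow's profit: (228 - 125)·(103/4) - 659 = 1993.2500.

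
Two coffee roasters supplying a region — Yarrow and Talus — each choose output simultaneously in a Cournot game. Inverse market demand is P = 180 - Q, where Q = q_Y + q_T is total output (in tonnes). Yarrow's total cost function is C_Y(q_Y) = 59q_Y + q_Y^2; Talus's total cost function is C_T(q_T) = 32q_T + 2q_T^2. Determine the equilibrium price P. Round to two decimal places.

134.39

Yarrow's profit: π_Y = (180 - Q)q_Y - (59q_Y + q_Y²). Setting ∂π_Y/∂q_Y = 0: 121 - 4q_Y - (q_T) = 0.
Talus's profit: π_T = (180 - Q)q_T - (32q_T + 2q_T²). Setting ∂π_T/∂q_T = 0: 148 - 6q_T - (q_Y) = 0.
So q_Y = (121 - q_T)/4 and q_T = (148 - q_Y)/6.
Substituting one into the other gives q_Y = 578/23 and q_T = 471/23.
Total output Q = 1049/23, so price P = 180 - 1049/23 = 134.3913.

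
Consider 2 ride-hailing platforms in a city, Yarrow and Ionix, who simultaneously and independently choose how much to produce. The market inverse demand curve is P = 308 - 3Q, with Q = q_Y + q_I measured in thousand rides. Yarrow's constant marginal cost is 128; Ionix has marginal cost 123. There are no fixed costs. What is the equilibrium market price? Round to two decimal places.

Yarrow's profit: π_Y = (308 - 3Q)q_Y - (128q_Y). Setting ∂π_Y/∂q_Y = 0: 180 - 6q_Y - 3(q_I) = 0.
Ionix's first-order condition: 185 - 6q_I - 3(q_Y) = 0.
So q_Y = (180 - 3q_I)/6 and q_I = (185 - 3q_Y)/6.
Substituting one into the other gives q_Y = 175/9 and q_I = 190/9.
Total output Q = 365/9, so price P = 308 - 3·(365/9) = 559/3.

186.33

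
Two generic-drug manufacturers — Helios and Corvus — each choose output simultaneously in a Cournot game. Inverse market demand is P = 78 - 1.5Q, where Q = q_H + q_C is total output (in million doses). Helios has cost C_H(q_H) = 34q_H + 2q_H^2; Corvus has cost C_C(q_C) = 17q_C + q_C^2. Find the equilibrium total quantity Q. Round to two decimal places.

Helios's profit: π_H = (78 - 1.5Q)q_H - (34q_H + 2q_H²). Setting ∂π_H/∂q_H = 0: 44 - 7q_H - (3/2)(q_C) = 0.
Corvus's first-order condition: 61 - 5q_C - (3/2)(q_H) = 0.
Rearranging gives the reaction functions q_H = (44 - (3/2)q_C)/7 and q_C = (61 - (3/2)q_H)/5.
Solving the pair: q_H = 514/131, q_C = 1444/131.
Total output Q = 514/131 + 1444/131 = 1958/131.

14.95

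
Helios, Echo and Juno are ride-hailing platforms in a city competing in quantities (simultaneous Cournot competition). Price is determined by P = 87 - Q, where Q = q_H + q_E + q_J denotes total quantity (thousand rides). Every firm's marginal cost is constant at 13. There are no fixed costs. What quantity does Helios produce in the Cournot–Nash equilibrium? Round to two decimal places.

Each firm earns π_i = (87 - Q)q_i - 13q_i.
Setting ∂π_i/∂q_i = 0 with rivals' quantities fixed: 74 - 2q_i - Σ_{j≠i} q_j = 0.
By symmetry each firm produces the same amount; substituting Σ_{j≠i} q_j = 2q_i yields q_i = 74/4 = 37/2.

18.50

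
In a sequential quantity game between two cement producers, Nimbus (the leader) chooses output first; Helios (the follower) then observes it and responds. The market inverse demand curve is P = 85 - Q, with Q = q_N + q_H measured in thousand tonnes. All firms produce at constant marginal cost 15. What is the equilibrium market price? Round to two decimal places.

32.50

The follower Helios best-responds to any q_N: π_H = (85 - Q)q_H - 15q_H.
∂π_H/∂q_H = 70 - q_N - 2q_H = 0 gives the reaction function q_H = (70 - q_N)/2.
The leader anticipates this reaction. Substituting into P = 85 - Q gives P = 50 - (1/2)q_N, so π_N = (50 - (1/2)q_N)q_N - 15q_N.
Leader FOC: 35 - q_N = 0, so q_N = 35.
Then q_H = (70 - 35)/2 = 35/2.
Total output Q = 105/2, so price P = 85 - 105/2 = 65/2.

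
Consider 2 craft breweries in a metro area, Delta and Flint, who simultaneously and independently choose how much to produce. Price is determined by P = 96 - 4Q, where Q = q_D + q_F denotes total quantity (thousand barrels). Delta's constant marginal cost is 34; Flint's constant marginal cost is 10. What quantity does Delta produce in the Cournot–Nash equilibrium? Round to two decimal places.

Delta's profit: π_D = (96 - 4Q)q_D - (34q_D). Setting ∂π_D/∂q_D = 0: 62 - 8q_D - 4(q_F) = 0.
Flint's profit: π_F = (96 - 4Q)q_F - (10q_F). Setting ∂π_F/∂q_F = 0: 86 - 8q_F - 4(q_D) = 0.
Best responses: q_D = (62 - 4q_F)/8, q_F = (86 - 4q_D)/8.
Substituting one into the other gives q_D = 19/6 and q_F = 55/6.

3.17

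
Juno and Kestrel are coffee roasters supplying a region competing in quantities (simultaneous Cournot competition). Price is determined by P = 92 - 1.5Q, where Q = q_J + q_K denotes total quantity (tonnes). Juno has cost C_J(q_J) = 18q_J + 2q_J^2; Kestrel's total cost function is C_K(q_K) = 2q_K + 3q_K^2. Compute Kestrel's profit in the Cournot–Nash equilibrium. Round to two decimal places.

Juno's profit: π_J = (92 - 1.5Q)q_J - (18q_J + 2q_J²). Setting ∂π_J/∂q_J = 0: 74 - 7q_J - (3/2)(q_K) = 0.
Kestrel's profit: π_K = (92 - 1.5Q)q_K - (2q_K + 3q_K²). Setting ∂π_K/∂q_K = 0: 90 - 9q_K - (3/2)(q_J) = 0.
Rearranging gives the reaction functions q_J = (74 - (3/2)q_K)/7 and q_K = (90 - (3/2)q_J)/9.
Solving the pair: q_J = 236/27, q_K = 692/81.
Price P = 92 - (3/2)·(1400/81) = 1784/27.
Kestrel's profit: (1784/27)·(692/81) - 2·(692/81) - 3(692/81)² = 328.4390.

328.44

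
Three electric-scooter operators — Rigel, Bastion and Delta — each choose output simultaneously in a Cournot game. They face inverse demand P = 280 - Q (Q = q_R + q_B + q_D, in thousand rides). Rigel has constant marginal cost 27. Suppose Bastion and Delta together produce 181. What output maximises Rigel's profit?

With rivals' combined output fixed at 181, Rigel's profit is π_R = (280 - 181 - q_R)q_R - (27q_R) = (99 - q_R)q_R - (27q_R).
∂π_R/∂q_R = 72 - 2q_R = 0, so q_R = 36.

36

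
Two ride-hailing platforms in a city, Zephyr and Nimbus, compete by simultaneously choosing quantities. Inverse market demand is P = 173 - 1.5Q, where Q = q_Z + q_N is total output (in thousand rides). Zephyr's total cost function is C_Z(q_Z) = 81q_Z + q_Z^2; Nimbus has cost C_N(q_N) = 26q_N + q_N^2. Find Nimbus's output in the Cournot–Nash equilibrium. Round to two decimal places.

26.24

Zephyr's profit: π_Z = (173 - 1.5Q)q_Z - (81q_Z + q_Z²). Setting ∂π_Z/∂q_Z = 0: 92 - 5q_Z - (3/2)(q_N) = 0.
Nimbus's profit: π_N = (173 - 1.5Q)q_N - (26q_N + q_N²). Setting ∂π_N/∂q_N = 0: 147 - 5q_N - (3/2)(q_Z) = 0.
Best responses: q_Z = (92 - (3/2)q_N)/5, q_N = (147 - (3/2)q_Z)/5.
Substituting one into the other gives q_Z = 958/91 and q_N = 26.2418.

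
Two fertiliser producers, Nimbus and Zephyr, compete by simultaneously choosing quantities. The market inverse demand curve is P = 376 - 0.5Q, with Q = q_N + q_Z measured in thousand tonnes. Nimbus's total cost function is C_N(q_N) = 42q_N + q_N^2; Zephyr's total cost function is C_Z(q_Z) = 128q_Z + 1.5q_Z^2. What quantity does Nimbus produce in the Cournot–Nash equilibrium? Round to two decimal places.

103.15

Nimbus's profit: π_N = (376 - 0.5Q)q_N - (42q_N + q_N²). Setting ∂π_N/∂q_N = 0: 334 - 3q_N - (1/2)(q_Z) = 0.
Zephyr's profit: π_Z = (376 - 0.5Q)q_Z - (128q_Z + (3/2)q_Z²). Setting ∂π_Z/∂q_Z = 0: 248 - 4q_Z - (1/2)(q_N) = 0.
Rearranging gives the reaction functions q_N = (334 - (1/2)q_Z)/3 and q_Z = (248 - (1/2)q_N)/4.
Substituting one into the other gives q_N = 103.1489 and q_Z = 49.1064.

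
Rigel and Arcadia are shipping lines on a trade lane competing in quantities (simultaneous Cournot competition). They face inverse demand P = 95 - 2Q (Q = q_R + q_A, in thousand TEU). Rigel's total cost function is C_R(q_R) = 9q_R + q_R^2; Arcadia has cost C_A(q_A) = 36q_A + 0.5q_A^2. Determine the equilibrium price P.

57

Rigel's profit: π_R = (95 - 2Q)q_R - (9q_R + q_R²). Setting ∂π_R/∂q_R = 0: 86 - 6q_R - 2(q_A) = 0.
Arcadia's first-order condition: 59 - 5q_A - 2(q_R) = 0.
Best responses: q_R = (86 - 2q_A)/6, q_A = (59 - 2q_R)/5.
Solving the pair: q_R = 12, q_A = 7.
Total output Q = 19, so price P = 95 - 2·19 = 57.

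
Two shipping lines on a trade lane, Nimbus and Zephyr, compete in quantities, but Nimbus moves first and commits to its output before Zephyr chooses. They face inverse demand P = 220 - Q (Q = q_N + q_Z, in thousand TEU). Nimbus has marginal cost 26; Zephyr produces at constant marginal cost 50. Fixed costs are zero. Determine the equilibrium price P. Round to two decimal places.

80.50

The follower Zephyr best-responds to any q_N: π_Z = (220 - Q)q_Z - 50q_Z.
Setting the follower's marginal profit to zero, 170 - q_N - 2q_Z = 0, i.e. q_Z = (170 - q_N)/2.
Nimbus substitutes q_Z(q_N) into its own profit: π_N = q_N(220 - q_N - (170 - q_N)/2) - 26q_N = (135 - (1/2)q_N)q_N - 26q_N.
The leader's first-order condition 109 - q_N = 0 yields q_N = 109.
Then q_Z = (170 - 109)/2 = 61/2.
Total output Q = 279/2, so price P = 220 - 279/2 = 161/2.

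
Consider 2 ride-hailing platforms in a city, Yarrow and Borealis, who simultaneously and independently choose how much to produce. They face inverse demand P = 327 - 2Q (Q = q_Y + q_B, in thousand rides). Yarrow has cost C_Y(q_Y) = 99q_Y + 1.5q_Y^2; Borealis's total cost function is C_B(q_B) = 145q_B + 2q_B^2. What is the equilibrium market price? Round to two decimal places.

Yarrow's profit: π_Y = (327 - 2Q)q_Y - (99q_Y + (3/2)q_Y²). Setting ∂π_Y/∂q_Y = 0: 228 - 7q_Y - 2(q_B) = 0.
Borealis's first-order condition: 182 - 8q_B - 2(q_Y) = 0.
So q_Y = (228 - 2q_B)/7 and q_B = (182 - 2q_Y)/8.
Solving the pair: q_Y = 365/13, q_B = 409/26.
Total output Q = 1139/26, so price P = 327 - 2·(1139/26) = 239.3846.

239.38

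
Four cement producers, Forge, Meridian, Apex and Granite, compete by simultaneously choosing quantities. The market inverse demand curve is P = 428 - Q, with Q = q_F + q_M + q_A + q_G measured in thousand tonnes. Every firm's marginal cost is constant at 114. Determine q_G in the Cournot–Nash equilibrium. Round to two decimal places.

62.80

A representative firm's profit is π_i = q_i(428 - Q) - 114q_i.
Setting ∂π_i/∂q_i = 0 with rivals' quantities fixed: 314 - 2q_i - Σ_{j≠i} q_j = 0.
With identical firms every q_j equals q_i, so Σ_{j≠i} q_j = 3q_i and 314 = 5q_i, giving q_i = 314/5.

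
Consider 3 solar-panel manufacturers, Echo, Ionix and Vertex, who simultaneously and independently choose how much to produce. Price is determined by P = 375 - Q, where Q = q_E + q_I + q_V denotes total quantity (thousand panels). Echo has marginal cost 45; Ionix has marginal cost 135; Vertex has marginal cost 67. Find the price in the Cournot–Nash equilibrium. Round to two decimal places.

Echo's profit: π_E = (375 - Q)q_E - (45q_E). Setting ∂π_E/∂q_E = 0: 330 - 2q_E - (q_I + q_V) = 0.
Ionix's first-order condition: 240 - 2q_I - (q_E + q_V) = 0.
Vertex's first-order condition: 308 - 2q_V - (q_E + q_I) = 0.
Summing all 3 equations gives 878 − 4Q = 0, hence Q = 439/2.
Back-substituting: q_E = (330 − 439/2) = 221/2, q_I = (240 − 439/2) = 41/2, q_V = (308 − 439/2) = 177/2.
Total output Q = 439/2, so price P = 375 - 439/2 = 311/2.

155.50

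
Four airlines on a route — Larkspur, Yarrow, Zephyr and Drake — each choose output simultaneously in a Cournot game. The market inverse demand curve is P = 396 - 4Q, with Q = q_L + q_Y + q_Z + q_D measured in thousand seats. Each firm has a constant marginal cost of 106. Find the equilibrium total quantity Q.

Each firm earns π_i = (396 - 4Q)q_i - 106q_i.
Setting ∂π_i/∂q_i = 0 with rivals' quantities fixed: 290 - 8q_i - 4·Σ_{j≠i} q_j = 0.
By symmetry each firm produces the same amount; substituting Σ_{j≠i} q_j = 3q_i yields q_i = 290/20 = 29/2.
Total output Q = 29/2 + 29/2 + 29/2 + 29/2 = 58.

58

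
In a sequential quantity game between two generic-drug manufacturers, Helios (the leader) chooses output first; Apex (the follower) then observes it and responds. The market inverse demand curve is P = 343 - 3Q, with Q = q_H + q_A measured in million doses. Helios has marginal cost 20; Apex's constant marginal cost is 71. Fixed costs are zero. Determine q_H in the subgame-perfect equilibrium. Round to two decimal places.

62.33

The follower Apex best-responds to any q_H: π_A = (343 - 3Q)q_A - 71q_A.
Follower FOC: 272 - 3q_H - 6q_A = 0, so q_A(q_H) = (272 - 3q_H)/6.
Helios substitutes q_A(q_H) into its own profit: π_H = q_H(343 - 3q_H - (272 - 3q_H)/2) - 20q_H = (207 - (3/2)q_H)q_H - 20q_H.
Leader FOC: 187 - 3q_H = 0, so q_H = 187/3.
Then q_A = (272 - 3·(187/3))/6 = 85/6.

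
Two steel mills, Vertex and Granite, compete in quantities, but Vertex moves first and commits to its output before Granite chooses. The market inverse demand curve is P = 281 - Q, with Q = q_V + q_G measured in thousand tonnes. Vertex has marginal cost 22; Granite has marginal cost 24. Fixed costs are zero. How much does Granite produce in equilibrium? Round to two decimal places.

The follower Granite best-responds to any q_V: π_G = (281 - Q)q_G - 24q_G.
Setting the follower's marginal profit to zero, 257 - q_V - 2q_G = 0, i.e. q_G = (257 - q_V)/2.
Vertex substitutes q_G(q_V) into its own profit: π_V = q_V(281 - q_V - (257 - q_V)/2) - 22q_V = (305/2 - (1/2)q_V)q_V - 22q_V.
The leader's first-order condition 261/2 - q_V = 0 yields q_V = 261/2.
Then q_G = (257 - 261/2)/2 = 253/4.

63.25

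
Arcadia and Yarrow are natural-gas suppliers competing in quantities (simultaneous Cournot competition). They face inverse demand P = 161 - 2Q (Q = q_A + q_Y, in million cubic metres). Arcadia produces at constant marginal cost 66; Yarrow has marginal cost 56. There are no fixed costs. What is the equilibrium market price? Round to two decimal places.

94.33

Arcadia's profit: π_A = (161 - 2Q)q_A - (66q_A). Setting ∂π_A/∂q_A = 0: 95 - 4q_A - 2(q_Y) = 0.
Yarrow's profit: π_Y = (161 - 2Q)q_Y - (56q_Y). Setting ∂π_Y/∂q_Y = 0: 105 - 4q_Y - 2(q_A) = 0.
Rearranging gives the reaction functions q_A = (95 - 2q_Y)/4 and q_Y = (105 - 2q_A)/4.
Substituting one into the other gives q_A = 85/6 and q_Y = 115/6.
Total output Q = 100/3, so price P = 161 - 2·(100/3) = 283/3.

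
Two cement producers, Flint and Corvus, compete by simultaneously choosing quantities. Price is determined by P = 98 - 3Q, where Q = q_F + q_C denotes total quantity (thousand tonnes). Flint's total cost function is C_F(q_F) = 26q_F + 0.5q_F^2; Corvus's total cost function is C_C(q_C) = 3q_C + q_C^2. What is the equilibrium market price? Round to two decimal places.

50.77

Flint's profit: π_F = (98 - 3Q)q_F - (26q_F + (1/2)q_F²). Setting ∂π_F/∂q_F = 0: 72 - 7q_F - 3(q_C) = 0.
Corvus's profit: π_C = (98 - 3Q)q_C - (3q_C + q_C²). Setting ∂π_C/∂q_C = 0: 95 - 8q_C - 3(q_F) = 0.
Rearranging gives the reaction functions q_F = (72 - 3q_C)/7 and q_C = (95 - 3q_F)/8.
Substituting one into the other gives q_F = 291/47 and q_C = 449/47.
Total output Q = 740/47, so price P = 98 - 3·(740/47) = 50.7660.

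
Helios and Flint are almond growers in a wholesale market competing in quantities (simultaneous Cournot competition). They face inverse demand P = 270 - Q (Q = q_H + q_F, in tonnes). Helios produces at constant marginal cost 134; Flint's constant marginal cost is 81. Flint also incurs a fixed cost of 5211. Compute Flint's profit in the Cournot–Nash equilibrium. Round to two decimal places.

1296.11

Helios's profit: π_H = (270 - Q)q_H - (134q_H). Setting ∂π_H/∂q_H = 0: 136 - 2q_H - (q_F) = 0.
Flint's first-order condition: 189 - 2q_F - (q_H) = 0.
Rearranging gives the reaction functions q_H = (136 - q_F)/2 and q_F = (189 - q_H)/2.
Solving the pair: q_H = 83/3, q_F = 242/3.
Price P = 270 - 325/3 = 485/3.
Flint's profit: (485/3 - 81)·(242/3) - 5211 = 1296.1111.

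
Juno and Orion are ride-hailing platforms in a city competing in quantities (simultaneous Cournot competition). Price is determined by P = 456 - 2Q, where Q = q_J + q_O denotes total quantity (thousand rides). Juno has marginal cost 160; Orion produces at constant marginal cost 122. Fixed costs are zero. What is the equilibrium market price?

Juno's profit: π_J = (456 - 2Q)q_J - (160q_J). Setting ∂π_J/∂q_J = 0: 296 - 4q_J - 2(q_O) = 0.
Orion's first-order condition: 334 - 4q_O - 2(q_J) = 0.
So q_J = (296 - 2q_O)/4 and q_O = (334 - 2q_J)/4.
Substituting one into the other gives q_J = 43 and q_O = 62.
Total output Q = 105, so price P = 456 - 2·105 = 246.

246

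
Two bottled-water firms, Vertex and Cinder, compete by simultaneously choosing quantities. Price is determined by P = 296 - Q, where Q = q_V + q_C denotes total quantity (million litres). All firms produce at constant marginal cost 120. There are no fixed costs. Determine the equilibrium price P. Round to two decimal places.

178.67

A representative firm's profit is π_i = q_i(296 - Q) - 120q_i.
Setting ∂π_i/∂q_i = 0 with rivals' quantities fixed: 176 - 2q_i - q_j = 0.
With identical firms every q_j equals q_i, so q_j = q_i and 176 = 3q_i, giving q_i = 176/3.
Total output Q = 352/3, so price P = 296 - 352/3 = 536/3.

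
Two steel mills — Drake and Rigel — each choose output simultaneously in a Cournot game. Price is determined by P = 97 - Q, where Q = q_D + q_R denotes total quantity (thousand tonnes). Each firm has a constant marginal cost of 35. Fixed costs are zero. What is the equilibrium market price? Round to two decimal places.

55.67

Each firm earns π_i = (97 - Q)q_i - 35q_i.
Setting ∂π_i/∂q_i = 0 with rivals' quantities fixed: 62 - 2q_i - q_j = 0.
With identical firms every q_j equals q_i, so q_j = q_i and 62 = 3q_i, giving q_i = 62/3.
Total output Q = 124/3, so price P = 97 - 124/3 = 167/3.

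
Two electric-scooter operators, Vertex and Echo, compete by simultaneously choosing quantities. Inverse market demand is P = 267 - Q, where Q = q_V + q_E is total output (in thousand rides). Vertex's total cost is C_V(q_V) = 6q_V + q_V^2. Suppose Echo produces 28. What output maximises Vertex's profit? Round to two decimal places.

58.25

With the rival's output fixed at 28, Vertex's profit is π_V = (267 - 28 - q_V)q_V - (6q_V + q_V²) = (239 - q_V)q_V - (6q_V + q_V²).
∂π_V/∂q_V = 233 - 4q_V = 0, so q_V = 233/4.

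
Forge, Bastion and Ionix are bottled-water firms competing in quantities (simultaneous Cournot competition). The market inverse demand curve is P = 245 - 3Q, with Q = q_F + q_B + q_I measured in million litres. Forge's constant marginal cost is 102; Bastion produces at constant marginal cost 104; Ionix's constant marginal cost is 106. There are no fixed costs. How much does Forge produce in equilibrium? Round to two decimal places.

12.42

Forge's profit: π_F = (245 - 3Q)q_F - (102q_F). Setting ∂π_F/∂q_F = 0: 143 - 6q_F - 3(q_B + q_I) = 0.
Bastion's first-order condition: 141 - 6q_B - 3(q_F + q_I) = 0.
Ionix's profit: π_I = (245 - 3Q)q_I - (106q_I). Setting ∂π_I/∂q_I = 0: 139 - 6q_I - 3(q_F + q_B) = 0.
Adding the 3 conditions: 423 − 6Q − 6Q = 0, i.e. Q = 141/4.
Back-substituting: q_F = (143 − 423/4)/3 = 149/12, q_B = (141 − 423/4)/3 = 47/4, q_I = (139 − 423/4)/3 = 133/12.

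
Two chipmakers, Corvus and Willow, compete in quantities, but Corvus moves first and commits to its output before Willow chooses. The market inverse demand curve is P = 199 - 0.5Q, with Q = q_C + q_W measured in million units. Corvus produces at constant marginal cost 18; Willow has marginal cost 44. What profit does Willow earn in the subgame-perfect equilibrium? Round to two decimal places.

1326.13

Solve by backward induction. Given q_C, the follower Willow maximises π_W = (199 - (1/2)q_C - (1/2)q_W)q_W - 44q_W.
∂π_W/∂q_W = 155 - (1/2)q_C - q_W = 0 gives the reaction function q_W = (155 - (1/2)q_C).
The leader anticipates this reaction. Substituting into P = 199 - 0.5Q gives P = 243/2 - (1/4)q_C, so π_C = (243/2 - (1/4)q_C)q_C - 18q_C.
The leader's first-order condition 207/2 - (1/2)q_C = 0 yields q_C = 207.
Then q_W = (155 - (1/2)·207) = 103/2.
Price P = 199 - (1/2)·(517/2) = 279/4.
Willow's profit: (279/4 - 44)·(103/2) = 1326.1250.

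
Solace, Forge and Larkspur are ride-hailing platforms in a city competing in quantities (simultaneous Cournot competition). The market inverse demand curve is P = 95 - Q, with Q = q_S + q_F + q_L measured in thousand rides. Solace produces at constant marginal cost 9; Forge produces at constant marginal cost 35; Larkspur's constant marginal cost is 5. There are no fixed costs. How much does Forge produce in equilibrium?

1

Solace's profit: π_S = (95 - Q)q_S - (9q_S). Setting ∂π_S/∂q_S = 0: 86 - 2q_S - (q_F + q_L) = 0.
Forge's first-order condition: 60 - 2q_F - (q_S + q_L) = 0.
Larkspur's profit: π_L = (95 - Q)q_L - (5q_L). Setting ∂π_L/∂q_L = 0: 90 - 2q_L - (q_S + q_F) = 0.
Adding the 3 first-order conditions: 236 − 4Q = 0, so Q = 59.
Back-substituting: q_S = (86 − 59) = 27, q_F = (60 − 59) = 1, q_L = (90 − 59) = 31.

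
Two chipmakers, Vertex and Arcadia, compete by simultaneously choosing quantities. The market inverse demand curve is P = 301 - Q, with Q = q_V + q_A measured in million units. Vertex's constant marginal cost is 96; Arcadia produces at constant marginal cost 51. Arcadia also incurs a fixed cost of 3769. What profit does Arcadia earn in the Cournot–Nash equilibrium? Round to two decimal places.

5900.44

Vertex's profit: π_V = (301 - Q)q_V - (96q_V). Setting ∂π_V/∂q_V = 0: 205 - 2q_V - (q_A) = 0.
Arcadia's profit: π_A = (301 - Q)q_A - (51q_A). Setting ∂π_A/∂q_A = 0: 250 - 2q_A - (q_V) = 0.
Rearranging gives the reaction functions q_V = (205 - q_A)/2 and q_A = (250 - q_V)/2.
Substituting one into the other gives q_V = 160/3 and q_A = 295/3.
Price P = 301 - 455/3 = 448/3.
Arcadia's profit: (448/3 - 51)·(295/3) - 3769 = 5900.4444.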